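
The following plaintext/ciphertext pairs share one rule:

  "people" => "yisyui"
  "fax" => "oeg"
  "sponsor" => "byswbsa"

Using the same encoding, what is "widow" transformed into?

The shift depends on letter class: consonant p→y is +9, but vowel e→i is +4. Vowels shift forward by 4 and consonants shift forward by 9.
On widow: w(cons)+9=f, i(vowel)+4=m, d(cons)+9=m, o(vowel)+4=s, w(cons)+9=f.

fmmsf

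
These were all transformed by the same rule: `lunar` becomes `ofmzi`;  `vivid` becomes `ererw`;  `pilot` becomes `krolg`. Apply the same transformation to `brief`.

yirvu

l(11)→o(14) and u(20)→f(5) fit y≡25x+25 (mod 26); the inverse of 25 mod 26 is 25. Each letter's alphabet position (a=0..z=25) is mapped through 25·x+25 mod 26 — an affine cipher.
For brief: b(1)→25·1+25≡24=y; r(17)→25·17+25≡8=i; i(8)→25·8+25≡17=r; e(4)→25·4+25≡21=v; f(5)→25·5+25≡20=u (all mod 26).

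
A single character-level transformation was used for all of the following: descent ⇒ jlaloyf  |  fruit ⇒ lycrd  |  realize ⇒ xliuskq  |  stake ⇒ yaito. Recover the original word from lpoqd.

In descent: d→j is +6, e→l is +7, s→a is +8, c→l is +9 — the shift increases by 1 each position. Letter i (0-indexed) is shifted by i+6, so successive shifts are 6, 7, 8, ….
Undoing it on lpoqd: l−6=f, p−7=i, o−8=g, q−9=h, d−10=t.

fight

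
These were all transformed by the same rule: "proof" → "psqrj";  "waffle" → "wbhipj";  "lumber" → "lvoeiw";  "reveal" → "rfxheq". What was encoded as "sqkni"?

In proof: p→p is +0, r→s is +1, o→q is +2, o→r is +3 — the shift increases by 1 each position. Letter i (0-indexed) is shifted by i+0, so successive shifts are 0, 1, 2, ….
Reversing it on sqkni: s−0=s, q−1=p, k−2=i, n−3=k, i−4=e.

spike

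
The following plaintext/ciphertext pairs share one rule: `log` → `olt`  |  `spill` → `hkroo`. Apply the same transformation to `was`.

This is the alphabet-reversal cipher (Atbash): a becomes z, b becomes y, etc.
On was: w↔d, a↔z, s↔h.

dzh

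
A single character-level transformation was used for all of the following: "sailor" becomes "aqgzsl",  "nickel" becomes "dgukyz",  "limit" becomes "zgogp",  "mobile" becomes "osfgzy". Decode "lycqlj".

s(18)→a(0) and a(0)→q(16) fit y≡15x+16 (mod 26); the inverse of 15 mod 26 is 7. This is an affine cipher: with a=0,…,z=25, each position x becomes (15x+16) mod 26.
Decoding lycqlj: l(11)→7·(11−16)≡17=r; y(24)→7·(24−16)≡4=e; c(2)→7·(2−16)≡6=g; q(16)→7·(16−16)≡0=a; l(11)→7·(11−16)≡17=r; j(9)→7·(9−16)≡3=d (all mod 26).

regard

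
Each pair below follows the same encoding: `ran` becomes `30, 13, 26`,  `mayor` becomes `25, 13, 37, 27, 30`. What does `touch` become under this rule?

32, 27, 33, 15, 20

Letters become their 1-based position plus 12 (so a→13, b→14, …).
For touch: t=20→32, o=15→27, u=21→33, c=3→15, h=8→20.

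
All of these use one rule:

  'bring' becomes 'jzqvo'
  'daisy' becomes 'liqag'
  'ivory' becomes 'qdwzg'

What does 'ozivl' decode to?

Compare letters: b→j is +8, r→z is +8, i→q is +8 — a constant shift. Every letter moves 8 places later in the alphabet, wrapping around z→a.
Undoing it on ozivl: o−8=g, z−8=r, i−8=a, v−8=n, l−8=d.

grand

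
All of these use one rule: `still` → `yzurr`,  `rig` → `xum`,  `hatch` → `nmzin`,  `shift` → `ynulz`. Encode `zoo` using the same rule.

Vowels shift forward by 12 and consonants shift forward by 6.
For zoo: z(cons)+6=f, o(vowel)+12=a, o(vowel)+12=a.

faa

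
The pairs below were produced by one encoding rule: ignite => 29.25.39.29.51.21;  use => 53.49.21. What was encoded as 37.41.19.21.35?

i(#9)→29 and g(#7)→25: differences scale by 2, so n = 2·pos + 11. Each letter becomes 2×(its alphabet position, a=1..z=26) + 11.
Undoing it on 37.41.19.21.35: 37→(37−11)÷2=13=m, 41→(41−11)÷2=15=o, 19→(19−11)÷2=4=d, 21→(21−11)÷2=5=e, 35→(35−11)÷2=12=l.

model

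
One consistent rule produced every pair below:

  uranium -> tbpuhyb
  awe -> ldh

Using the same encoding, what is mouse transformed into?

lzbvt

The word is reversed, then every letter is shifted forward by 7.
On mouse: reverse → esuom; then shift: e+7=l, s+7=z, u+7=b, o+7=v, m+7=t.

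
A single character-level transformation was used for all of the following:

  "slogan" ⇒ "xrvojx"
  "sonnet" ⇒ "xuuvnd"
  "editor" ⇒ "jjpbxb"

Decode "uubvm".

In slogan: s→x is +5, l→r is +6, o→v is +7, g→o is +8 — the shift increases by 1 each position. The shift increases by 1 at each position, starting from +5: 5, 6, 7, ….
Undoing it on uubvm: u−5=p, u−6=o, b−7=u, v−8=n, m−9=d.

pound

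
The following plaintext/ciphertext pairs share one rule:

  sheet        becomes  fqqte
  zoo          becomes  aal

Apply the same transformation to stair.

dumfe

The output letters match the input read backwards, each shifted +12: sheet reversed is teehs. Read the word backwards and shift each letter +12.
Applying it to stair: reverse → riats; then shift: r+12=d, i+12=u, a+12=m, t+12=f, s+12=e.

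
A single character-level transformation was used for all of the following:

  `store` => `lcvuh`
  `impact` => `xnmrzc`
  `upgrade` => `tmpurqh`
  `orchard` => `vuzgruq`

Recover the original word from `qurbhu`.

s(18)→l(11) and t(19)→c(2) fit y≡17x+17 (mod 26); the inverse of 17 mod 26 is 23. Treating letters as 0–25, the rule is x ↦ 17x + 17 (mod 26).
Reversing it on qurbhu: q(16)→23·(16−17)≡3=d; u(20)→23·(20−17)≡17=r; r(17)→23·(17−17)≡0=a; b(1)→23·(1−17)≡22=w; h(7)→23·(7−17)≡4=e; u(20)→23·(20−17)≡17=r (all mod 26).

drawer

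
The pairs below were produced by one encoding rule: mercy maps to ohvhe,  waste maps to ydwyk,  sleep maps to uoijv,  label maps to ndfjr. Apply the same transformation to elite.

In mercy: m→o is +2, e→h is +3, r→v is +4, c→h is +5 — the shift increases by 1 each position. Each letter shifts forward by (position + 2), i.e. 2, 3, 4, … — the shift grows by one for each successive letter.
For elite: e+2=g, l+3=o, i+4=m, t+5=y, e+6=k.

gomyk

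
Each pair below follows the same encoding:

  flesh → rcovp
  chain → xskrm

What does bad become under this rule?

Read the word backwards and shift each letter +10.
On bad: reverse → dab; then shift: d+10=n, a+10=k, b+10=l.

nkl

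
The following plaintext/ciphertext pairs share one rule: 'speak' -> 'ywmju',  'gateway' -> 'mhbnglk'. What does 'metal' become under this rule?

slbjv

In speak: s→y is +6, p→w is +7, e→m is +8, a→j is +9 — the shift increases by 1 each position. Each letter shifts forward by (position + 6), i.e. 6, 7, 8, … — the shift grows by one for each successive letter.
For metal: m+6=s, e+7=l, t+8=b, a+9=j, l+10=v.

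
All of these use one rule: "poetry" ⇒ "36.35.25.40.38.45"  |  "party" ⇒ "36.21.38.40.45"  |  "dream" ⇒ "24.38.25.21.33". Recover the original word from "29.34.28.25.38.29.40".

inherit

The number is (letter's place in the alphabet, a=1) + 20.
Reversing it on 29.34.28.25.38.29.40: 29→(29−20)÷1=9=i, 34→(34−20)÷1=14=n, 28→(28−20)÷1=8=h, 25→(25−20)÷1=5=e, 38→(38−20)÷1=18=r, 29→(29−20)÷1=9=i, 40→(40−20)÷1=20=t.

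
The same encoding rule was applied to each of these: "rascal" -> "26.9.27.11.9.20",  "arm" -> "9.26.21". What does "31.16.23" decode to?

Each letter is replaced by its alphabet position (a=1..z=26) + 8.
Undoing it on 31.16.23: 31→(31−8)÷1=23=w, 16→(16−8)÷1=8=h, 23→(23−8)÷1=15=o.

who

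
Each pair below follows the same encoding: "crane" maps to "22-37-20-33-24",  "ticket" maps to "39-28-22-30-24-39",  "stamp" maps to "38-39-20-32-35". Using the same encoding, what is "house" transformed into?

27-34-40-38-24

c is letter #3 and maps to 22: an offset of 19. Letters become their 1-based position plus 19 (so a→20, b→21, …).
Applying it to house: h=8→27, o=15→34, u=21→40, s=19→38, e=5→24.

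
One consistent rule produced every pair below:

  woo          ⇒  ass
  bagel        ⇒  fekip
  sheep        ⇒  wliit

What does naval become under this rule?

Compare letters: w→a is +4, o→s is +4, o→s is +4 — a constant shift. This is a Caesar cipher with shift 4.
On naval: n+4=r, a+4=e, v+4=z, a+4=e, l+4=p.

rezep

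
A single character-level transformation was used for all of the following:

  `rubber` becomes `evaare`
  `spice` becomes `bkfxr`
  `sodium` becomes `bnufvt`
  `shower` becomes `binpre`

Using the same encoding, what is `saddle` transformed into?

bduuwr

Treating letters as 0–25, the rule is x ↦ 23x + 3 (mod 26).
On saddle: s(18)→23·18+3≡1=b; a(0)→23·0+3≡3=d; d(3)→23·3+3≡20=u; d(3)→23·3+3≡20=u; l(11)→23·11+3≡22=w; e(4)→23·4+3≡17=r (all mod 26).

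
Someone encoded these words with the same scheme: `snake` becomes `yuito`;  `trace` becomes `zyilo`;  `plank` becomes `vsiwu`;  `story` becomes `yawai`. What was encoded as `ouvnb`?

In snake: s→y is +6, n→u is +7, a→i is +8, k→t is +9 — the shift increases by 1 each position. The shift increases by 1 at each position, starting from +6: 6, 7, 8, ….
Undoing it on ouvnb: o−6=i, u−7=n, v−8=n, n−9=e, b−10=r.

inner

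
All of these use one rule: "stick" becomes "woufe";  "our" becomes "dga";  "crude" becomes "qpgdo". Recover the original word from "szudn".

bring

Two steps: reverse the string, then apply a Caesar shift of +12.
Reversing it on szudn: shift back: s−12=g, z−12=n, u−12=i, d−12=r, n−12=b → gnirb; then reverse → bring.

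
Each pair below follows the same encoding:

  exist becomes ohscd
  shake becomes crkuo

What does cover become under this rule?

myfob

Compare letters: e→o is +10, x→h is +10, i→s is +10 — a constant shift. Every letter moves 10 places later in the alphabet, wrapping around z→a.
Applying it to cover: c+10=m, o+10=y, v+10=f, e+10=o, r+10=b.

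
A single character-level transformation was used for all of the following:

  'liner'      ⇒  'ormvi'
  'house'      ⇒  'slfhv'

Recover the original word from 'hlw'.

sod

Each pair mirrors across the alphabet (l↔o, i↔r, n↔m): positions sum to 25. This is the alphabet-reversal cipher (Atbash): a becomes z, b becomes y, etc.
Undoing it on hlw: h↔s, l↔o, w↔d.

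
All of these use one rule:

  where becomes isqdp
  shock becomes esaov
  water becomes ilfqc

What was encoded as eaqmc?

spear

It's a Vigenère-style cipher with numeric key [12,11,12]: position i shifts by key[i mod 3].
Reversing it on eaqmc: e−12=s, a−11=p, q−12=e, m−12=a, c−11=r.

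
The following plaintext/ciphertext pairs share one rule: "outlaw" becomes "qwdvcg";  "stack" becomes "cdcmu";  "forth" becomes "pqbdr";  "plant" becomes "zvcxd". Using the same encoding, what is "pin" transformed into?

zkx

Two shifts are in play — +2 for a/e/i/o/u, +10 for every other letter.
Applying it to pin: p(cons)+10=z, i(vowel)+2=k, n(cons)+10=x.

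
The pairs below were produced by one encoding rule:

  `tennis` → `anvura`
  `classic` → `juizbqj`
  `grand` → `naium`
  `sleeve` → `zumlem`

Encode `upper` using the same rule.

byxla

Shifts by position in tennis: pos 0: t→a (+7), pos 1: e→n (+9), pos 2: n→v (+8), pos 3: n→u (+7), pos 4: i→r (+9), pos 5: s→a (+8) — repeating every 3. It's a Vigenère-style cipher with numeric key [7,9,8]: position i shifts by key[i mod 3].
Applying it to upper: u+7=b, p+9=y, p+8=x, e+7=l, r+9=a.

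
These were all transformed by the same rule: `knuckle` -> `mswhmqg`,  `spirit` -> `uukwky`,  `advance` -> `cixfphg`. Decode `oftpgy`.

market

Shifts by position in knuckle: pos 0: k→m (+2), pos 1: n→s (+5), pos 2: u→w (+2), pos 3: c→h (+5) — repeating every 2. The shifts repeat in a cycle of length 2: positions 0,1,… shift by +2, +5, then the pattern repeats.
Reversing it on oftpgy: o−2=m, f−5=a, t−2=r, p−5=k, g−2=e, y−5=t.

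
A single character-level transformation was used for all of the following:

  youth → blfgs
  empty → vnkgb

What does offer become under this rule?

Each pair mirrors across the alphabet (y↔b, o↔l, u↔f): positions sum to 25. Letters are reflected about the middle of the alphabet (position → 25−position): Atbash.
On offer: o↔l, f↔u, f↔u, e↔v, r↔i.

luuvi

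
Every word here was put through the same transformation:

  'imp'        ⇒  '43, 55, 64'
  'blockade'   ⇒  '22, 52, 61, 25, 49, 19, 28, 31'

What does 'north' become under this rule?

i(#9)→43 and m(#13)→55: differences scale by 3, so n = 3·pos + 16. The formula is n = 3×(alphabet index, a=1) + 16.
Applying it to north: n=14→58, o=15→61, r=18→70, t=20→76, h=8→40.

58, 61, 70, 76, 40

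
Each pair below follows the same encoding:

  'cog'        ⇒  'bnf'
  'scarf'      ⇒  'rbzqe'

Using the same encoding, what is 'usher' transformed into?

trgdq

Compare letters: c→b is +25, o→n is +25, g→f is +25 — a constant shift. Every letter moves 25 places later in the alphabet, wrapping around z→a.
On usher: u+25=t, s+25=r, h+25=g, e+25=d, r+25=q.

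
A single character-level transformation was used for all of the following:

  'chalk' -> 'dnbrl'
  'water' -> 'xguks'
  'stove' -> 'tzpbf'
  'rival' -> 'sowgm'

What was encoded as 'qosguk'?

pirate

Shifts by position in chalk: pos 0: c→d (+1), pos 1: h→n (+6), pos 2: a→b (+1), pos 3: l→r (+6) — repeating every 2. The shifts repeat in a cycle of length 2: positions 0,1,… shift by +1, +6, then the pattern repeats.
Decoding qosguk: q−1=p, o−6=i, s−1=r, g−6=a, u−1=t, k−6=e.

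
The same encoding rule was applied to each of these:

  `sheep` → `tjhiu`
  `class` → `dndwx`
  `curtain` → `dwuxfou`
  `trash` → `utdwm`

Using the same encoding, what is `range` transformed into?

scqkj

Letter i (0-indexed) is shifted by i+1, so successive shifts are 1, 2, 3, ….
For range: r+1=s, a+2=c, n+3=q, g+4=k, e+5=j.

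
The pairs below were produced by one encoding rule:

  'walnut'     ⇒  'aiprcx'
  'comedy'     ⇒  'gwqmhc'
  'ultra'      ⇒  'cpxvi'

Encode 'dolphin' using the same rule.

hwptlqr

Two shifts are in play — +8 for a/e/i/o/u, +4 for every other letter.
For dolphin: d(cons)+4=h, o(vowel)+8=w, l(cons)+4=p, p(cons)+4=t, h(cons)+4=l, i(vowel)+8=q, n(cons)+4=r.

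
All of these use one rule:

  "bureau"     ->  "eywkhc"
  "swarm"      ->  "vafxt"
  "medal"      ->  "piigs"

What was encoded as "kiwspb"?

hermit

In bureau: b→e is +3, u→y is +4, r→w is +5, e→k is +6 — the shift increases by 1 each position. Each letter shifts forward by (position + 3), i.e. 3, 4, 5, … — the shift grows by one for each successive letter.
Undoing it on kiwspb: k−3=h, i−4=e, w−5=r, s−6=m, p−7=i, b−8=t.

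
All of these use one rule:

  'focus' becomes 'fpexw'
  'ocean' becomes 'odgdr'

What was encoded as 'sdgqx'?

scent

In focus: f→f is +0, o→p is +1, c→e is +2, u→x is +3 — the shift increases by 1 each position. The shift increases by 1 at each position, starting from +0: 0, 1, 2, ….
Undoing it on sdgqx: s−0=s, d−1=c, g−2=e, q−3=n, x−4=t.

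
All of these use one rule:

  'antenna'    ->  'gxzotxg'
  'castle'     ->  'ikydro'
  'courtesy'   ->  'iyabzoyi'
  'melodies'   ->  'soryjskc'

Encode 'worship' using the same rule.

Shifts by position in antenna: pos 0: a→g (+6), pos 1: n→x (+10), pos 2: t→z (+6), pos 3: e→o (+10) — repeating every 2. A repeating key of period 2 is used — shifts +6, +10 over and over.
For worship: w+6=c, o+10=y, r+6=x, s+10=c, h+6=n, i+10=s, p+6=v.

cyxcnsv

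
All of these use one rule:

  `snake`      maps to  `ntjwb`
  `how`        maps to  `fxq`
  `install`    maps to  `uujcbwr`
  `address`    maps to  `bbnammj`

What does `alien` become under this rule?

wnruj

The output letters match the input read backwards, each shifted +9: snake reversed is ekans. The word is reversed, then every letter is shifted forward by 9.
For alien: reverse → neila; then shift: n+9=w, e+9=n, i+9=r, l+9=u, a+9=j.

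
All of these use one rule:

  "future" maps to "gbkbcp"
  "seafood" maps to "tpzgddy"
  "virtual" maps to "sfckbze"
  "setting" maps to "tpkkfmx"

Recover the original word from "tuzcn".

f(5)→g(6) and u(20)→b(1) fit y≡17x+25 (mod 26); the inverse of 17 mod 26 is 23. Treating letters as 0–25, the rule is x ↦ 17x + 25 (mod 26).
Undoing it on tuzcn: t(19)→23·(19−25)≡18=s; u(20)→23·(20−25)≡15=p; z(25)→23·(25−25)≡0=a; c(2)→23·(2−25)≡17=r; n(13)→23·(13−25)≡10=k (all mod 26).

spark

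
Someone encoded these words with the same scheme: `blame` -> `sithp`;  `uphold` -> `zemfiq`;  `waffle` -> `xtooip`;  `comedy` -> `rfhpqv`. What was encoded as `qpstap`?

Treating letters as 0–25, the rule is x ↦ 25x + 19 (mod 26).
Decoding qpstap: q(16)→25·(16−19)≡3=d; p(15)→25·(15−19)≡4=e; s(18)→25·(18−19)≡1=b; t(19)→25·(19−19)≡0=a; a(0)→25·(0−19)≡19=t; p(15)→25·(15−19)≡4=e (all mod 26).

debate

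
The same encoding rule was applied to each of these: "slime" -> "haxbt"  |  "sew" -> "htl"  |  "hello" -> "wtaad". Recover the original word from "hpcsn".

It's a constant shift of +15 (ROT15).
Reversing it on hpcsn: h−15=s, p−15=a, c−15=n, s−15=d, n−15=y.

sandy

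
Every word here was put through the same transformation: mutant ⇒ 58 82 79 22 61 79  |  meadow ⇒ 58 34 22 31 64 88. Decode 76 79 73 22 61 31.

With a=1..z=26, the number is 3·pos + 19.
Decoding 76 79 73 22 61 31: 76→(76−19)÷3=19=s, 79→(79−19)÷3=20=t, 73→(73−19)÷3=18=r, 22→(22−19)÷3=1=a, 61→(61−19)÷3=14=n, 31→(31−19)÷3=4=d.

strand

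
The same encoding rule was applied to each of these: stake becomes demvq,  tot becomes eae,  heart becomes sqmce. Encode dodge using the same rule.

oaorq

The shift depends on letter class: consonant s→d is +11, but vowel a→m is +12. The rule splits by letter class: vowels +12, consonants +11.
For dodge: d(cons)+11=o, o(vowel)+12=a, d(cons)+11=o, g(cons)+11=r, e(vowel)+12=q.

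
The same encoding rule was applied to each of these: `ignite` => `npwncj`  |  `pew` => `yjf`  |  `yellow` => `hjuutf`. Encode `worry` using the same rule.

ftaah

The shift depends on letter class: consonant g→p is +9, but vowel i→n is +5. The rule splits by letter class: vowels +5, consonants +9.
Applying it to worry: w(cons)+9=f, o(vowel)+5=t, r(cons)+9=a, r(cons)+9=a, y(cons)+9=h.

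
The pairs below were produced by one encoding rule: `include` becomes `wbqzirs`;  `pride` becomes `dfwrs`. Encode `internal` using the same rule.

Compare letters: i→w is +14, n→b is +14, c→q is +14 — a constant shift. It's a constant shift of +14 (ROT14).
On internal: i+14=w, n+14=b, t+14=h, e+14=s, r+14=f, n+14=b, a+14=o, l+14=z.

wbhsfboz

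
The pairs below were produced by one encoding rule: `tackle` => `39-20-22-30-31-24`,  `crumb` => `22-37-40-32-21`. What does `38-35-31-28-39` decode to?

t is letter #20 and maps to 39: an offset of 19. Letters become their 1-based position plus 19 (so a→20, b→21, …).
Reversing it on 38-35-31-28-39: 38→(38−19)÷1=19=s, 35→(35−19)÷1=16=p, 31→(31−19)÷1=12=l, 28→(28−19)÷1=9=i, 39→(39−19)÷1=20=t.

split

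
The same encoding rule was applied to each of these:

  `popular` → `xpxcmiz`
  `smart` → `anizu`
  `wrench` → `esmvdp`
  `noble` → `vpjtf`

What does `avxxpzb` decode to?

support

Shifts by position in popular: pos 0: p→x (+8), pos 1: o→p (+1), pos 2: p→x (+8), pos 3: u→c (+8), pos 4: l→m (+1), pos 5: a→i (+8) — repeating every 3. The shifts repeat in a cycle of length 3: positions 0,1,… shift by +8, +1, +8, then the pattern repeats.
Reversing it on avxxpzb: a−8=s, v−1=u, x−8=p, x−8=p, p−1=o, z−8=r, b−8=t.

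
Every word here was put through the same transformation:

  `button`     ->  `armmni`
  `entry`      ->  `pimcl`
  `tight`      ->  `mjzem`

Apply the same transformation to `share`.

hevcp

b(1)→a(0) and u(20)→r(17) fit y≡5x+21 (mod 26); the inverse of 5 mod 26 is 21. This is an affine cipher: with a=0,…,z=25, each position x becomes (5x+21) mod 26.
Applying it to share: s(18)→5·18+21≡7=h; h(7)→5·7+21≡4=e; a(0)→5·0+21≡21=v; r(17)→5·17+21≡2=c; e(4)→5·4+21≡15=p (all mod 26).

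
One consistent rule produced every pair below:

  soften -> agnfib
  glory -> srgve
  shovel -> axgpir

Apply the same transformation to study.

afkde

s(18)→a(0) and o(14)→g(6) fit y≡5x+14 (mod 26); the inverse of 5 mod 26 is 21. This is an affine cipher: with a=0,…,z=25, each position x becomes (5x+14) mod 26.
Applying it to study: s(18)→5·18+14≡0=a; t(19)→5·19+14≡5=f; u(20)→5·20+14≡10=k; d(3)→5·3+14≡3=d; y(24)→5·24+14≡4=e (all mod 26).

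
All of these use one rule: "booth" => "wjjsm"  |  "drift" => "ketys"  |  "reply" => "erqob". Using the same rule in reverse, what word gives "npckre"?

wander

b(1)→w(22) and o(14)→j(9) fit y≡7x+15 (mod 26); the inverse of 7 mod 26 is 15. Treating letters as 0–25, the rule is x ↦ 7x + 15 (mod 26).
Decoding npckre: n(13)→15·(13−15)≡22=w; p(15)→15·(15−15)≡0=a; c(2)→15·(2−15)≡13=n; k(10)→15·(10−15)≡3=d; r(17)→15·(17−15)≡4=e; e(4)→15·(4−15)≡17=r (all mod 26).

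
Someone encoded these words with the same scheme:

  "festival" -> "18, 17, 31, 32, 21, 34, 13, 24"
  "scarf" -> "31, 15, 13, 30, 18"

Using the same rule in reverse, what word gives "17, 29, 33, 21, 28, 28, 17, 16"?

equipped

f is letter #6 and maps to 18: an offset of 12. The number is (letter's place in the alphabet, a=1) + 12.
Reversing it on 17, 29, 33, 21, 28, 28, 17, 16: 17→(17−12)÷1=5=e, 29→(29−12)÷1=17=q, 33→(33−12)÷1=21=u, 21→(21−12)÷1=9=i, 28→(28−12)÷1=16=p, 28→(28−12)÷1=16=p, 17→(17−12)÷1=5=e, 16→(16−12)÷1=4=d.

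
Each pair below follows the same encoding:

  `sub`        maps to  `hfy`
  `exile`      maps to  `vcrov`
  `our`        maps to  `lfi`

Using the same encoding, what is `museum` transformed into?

nfhvfn

Letters are reflected about the middle of the alphabet (position → 25−position): Atbash.
For museum: m↔n, u↔f, s↔h, e↔v, u↔f, m↔n.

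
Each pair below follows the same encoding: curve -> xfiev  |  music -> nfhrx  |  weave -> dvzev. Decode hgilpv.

stroke

Each letter is replaced by its mirror in the alphabet: a↔z, b↔y, c↔x, and so on (the Atbash cipher).
Reversing it on hgilpv: h↔s, g↔t, i↔r, l↔o, p↔k, v↔e.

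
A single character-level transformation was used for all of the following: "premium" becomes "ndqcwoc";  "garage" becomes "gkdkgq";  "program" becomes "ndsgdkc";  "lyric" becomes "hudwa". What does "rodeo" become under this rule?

p(15)→n(13) and r(17)→d(3) fit y≡21x+10 (mod 26); the inverse of 21 mod 26 is 5. Treating letters as 0–25, the rule is x ↦ 21x + 10 (mod 26).
On rodeo: r(17)→21·17+10≡3=d; o(14)→21·14+10≡18=s; d(3)→21·3+10≡21=v; e(4)→21·4+10≡16=q; o(14)→21·14+10≡18=s (all mod 26).

dsvqs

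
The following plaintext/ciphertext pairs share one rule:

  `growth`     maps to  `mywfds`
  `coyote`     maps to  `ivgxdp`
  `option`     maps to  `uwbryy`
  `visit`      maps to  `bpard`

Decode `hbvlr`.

bunch

In growth: g→m is +6, r→y is +7, o→w is +8, w→f is +9 — the shift increases by 1 each position. Each letter shifts forward by (position + 6), i.e. 6, 7, 8, … — the shift grows by one for each successive letter.
Reversing it on hbvlr: h−6=b, b−7=u, v−8=n, l−9=c, r−10=h.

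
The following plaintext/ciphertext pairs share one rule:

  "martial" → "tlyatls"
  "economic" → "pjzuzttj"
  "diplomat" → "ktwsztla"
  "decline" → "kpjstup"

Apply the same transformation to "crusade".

jyfzlkp

The shift depends on letter class: consonant m→t is +7, but vowel a→l is +11. The rule splits by letter class: vowels +11, consonants +7.
Applying it to crusade: c(cons)+7=j, r(cons)+7=y, u(vowel)+11=f, s(cons)+7=z, a(vowel)+11=l, d(cons)+7=k, e(vowel)+11=p.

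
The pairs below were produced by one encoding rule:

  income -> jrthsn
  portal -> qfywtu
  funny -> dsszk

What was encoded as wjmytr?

mother

The output letters match the input read backwards, each shifted +5: income reversed is emocni. Read the word backwards and shift each letter +5.
Reversing it on wjmytr: shift back: w−5=r, j−5=e, m−5=h, y−5=t, t−5=o, r−5=m → rehtom; then reverse → mother.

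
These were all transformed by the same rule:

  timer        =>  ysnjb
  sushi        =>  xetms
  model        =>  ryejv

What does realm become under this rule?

wobqw

Shifts by position in timer: pos 0: t→y (+5), pos 1: i→s (+10), pos 2: m→n (+1), pos 3: e→j (+5), pos 4: r→b (+10) — repeating every 3. A repeating key of period 3 is used — shifts +5, +10, +1 over and over.
On realm: r+5=w, e+10=o, a+1=b, l+5=q, m+10=w.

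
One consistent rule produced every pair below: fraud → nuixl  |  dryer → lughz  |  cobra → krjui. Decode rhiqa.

Shifts by position in fraud: pos 0: f→n (+8), pos 1: r→u (+3), pos 2: a→i (+8), pos 3: u→x (+3) — repeating every 2. The shifts repeat in a cycle of length 2: positions 0,1,… shift by +8, +3, then the pattern repeats.
Undoing it on rhiqa: r−8=j, h−3=e, i−8=a, q−3=n, a−8=s.

jeans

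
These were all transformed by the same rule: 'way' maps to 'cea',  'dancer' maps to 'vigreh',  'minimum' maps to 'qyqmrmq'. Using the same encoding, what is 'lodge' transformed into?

ikhsp

The output letters match the input read backwards, each shifted +4: way reversed is yaw. The word is reversed, then every letter is shifted forward by 4.
On lodge: reverse → egdol; then shift: e+4=i, g+4=k, d+4=h, o+4=s, l+4=p.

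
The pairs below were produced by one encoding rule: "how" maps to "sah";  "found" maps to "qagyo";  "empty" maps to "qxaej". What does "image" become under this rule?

The rule splits by letter class: vowels +12, consonants +11.
Applying it to image: i(vowel)+12=u, m(cons)+11=x, a(vowel)+12=m, g(cons)+11=r, e(vowel)+12=q.

uxmrq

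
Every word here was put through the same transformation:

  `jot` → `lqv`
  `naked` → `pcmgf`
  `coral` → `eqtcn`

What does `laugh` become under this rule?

ncwij

It's a constant shift of +2 (ROT2).
On laugh: l+2=n, a+2=c, u+2=w, g+2=i, h+2=j.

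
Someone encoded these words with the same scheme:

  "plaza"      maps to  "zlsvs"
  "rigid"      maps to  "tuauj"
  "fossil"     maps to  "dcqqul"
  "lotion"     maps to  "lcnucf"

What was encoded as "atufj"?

p(15)→z(25) and l(11)→l(11) fit y≡23x+18 (mod 26); the inverse of 23 mod 26 is 17. Each letter's alphabet position (a=0..z=25) is mapped through 23·x+18 mod 26 — an affine cipher.
Undoing it on atufj: a(0)→17·(0−18)≡6=g; t(19)→17·(19−18)≡17=r; u(20)→17·(20−18)≡8=i; f(5)→17·(5−18)≡13=n; j(9)→17·(9−18)≡3=d (all mod 26).

grind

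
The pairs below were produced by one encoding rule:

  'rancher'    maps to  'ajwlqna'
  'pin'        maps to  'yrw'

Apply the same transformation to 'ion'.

rxw

Each letter is shifted forward by 9 in the alphabet (a Caesar shift of +9).
Applying it to ion: i+9=r, o+9=x, n+9=w.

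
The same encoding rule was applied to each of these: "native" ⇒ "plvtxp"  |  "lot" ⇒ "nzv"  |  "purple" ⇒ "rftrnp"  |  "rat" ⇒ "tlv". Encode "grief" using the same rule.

ittph

Two shifts are in play — +11 for a/e/i/o/u, +2 for every other letter.
Applying it to grief: g(cons)+2=i, r(cons)+2=t, i(vowel)+11=t, e(vowel)+11=p, f(cons)+2=h.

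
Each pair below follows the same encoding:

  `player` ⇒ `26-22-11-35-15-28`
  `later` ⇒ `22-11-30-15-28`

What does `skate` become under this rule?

29-21-11-30-15

p is letter #16 and maps to 26: an offset of 10. Letters become their 1-based position plus 10 (so a→11, b→12, …).
On skate: s=19→29, k=11→21, a=1→11, t=20→30, e=5→15.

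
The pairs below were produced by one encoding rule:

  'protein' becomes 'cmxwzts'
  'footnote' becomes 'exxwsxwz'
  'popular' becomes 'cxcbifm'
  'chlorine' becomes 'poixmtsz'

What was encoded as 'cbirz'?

p(15)→c(2) and r(17)→m(12) fit y≡5x+5 (mod 26); the inverse of 5 mod 26 is 21. Each letter's alphabet position (a=0..z=25) is mapped through 5·x+5 mod 26 — an affine cipher.
Decoding cbirz: c(2)→21·(2−5)≡15=p; b(1)→21·(1−5)≡20=u; i(8)→21·(8−5)≡11=l; r(17)→21·(17−5)≡18=s; z(25)→21·(25−5)≡4=e (all mod 26).

pulse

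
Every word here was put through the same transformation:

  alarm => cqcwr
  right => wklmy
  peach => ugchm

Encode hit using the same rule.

The shift depends on letter class: consonant l→q is +5, but vowel a→c is +2. Vowels shift forward by 2 and consonants shift forward by 5.
On hit: h(cons)+5=m, i(vowel)+2=k, t(cons)+5=y.

mky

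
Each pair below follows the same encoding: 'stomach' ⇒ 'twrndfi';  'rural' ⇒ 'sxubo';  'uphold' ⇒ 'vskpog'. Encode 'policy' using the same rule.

qrojfb

Shifts by position in stomach: pos 0: s→t (+1), pos 1: t→w (+3), pos 2: o→r (+3), pos 3: m→n (+1), pos 4: a→d (+3), pos 5: c→f (+3) — repeating every 3. A repeating key of period 3 is used — shifts +1, +3, +3 over and over.
Applying it to policy: p+1=q, o+3=r, l+3=o, i+1=j, c+3=f, y+3=b.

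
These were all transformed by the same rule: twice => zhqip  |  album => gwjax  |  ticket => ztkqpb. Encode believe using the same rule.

hptopdk

Shifts by position in twice: pos 0: t→z (+6), pos 1: w→h (+11), pos 2: i→q (+8), pos 3: c→i (+6), pos 4: e→p (+11) — repeating every 3. The shifts repeat in a cycle of length 3: positions 0,1,… shift by +6, +11, +8, then the pattern repeats.
For believe: b+6=h, e+11=p, l+8=t, i+6=o, e+11=p, v+8=d, e+6=k.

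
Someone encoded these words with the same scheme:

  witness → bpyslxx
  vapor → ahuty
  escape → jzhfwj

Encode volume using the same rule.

Shifts by position in witness: pos 0: w→b (+5), pos 1: i→p (+7), pos 2: t→y (+5), pos 3: n→s (+5), pos 4: e→l (+7), pos 5: s→x (+5) — repeating every 3. It's a Vigenère-style cipher with numeric key [5,7,5]: position i shifts by key[i mod 3].
For volume: v+5=a, o+7=v, l+5=q, u+5=z, m+7=t, e+5=j.

avqztj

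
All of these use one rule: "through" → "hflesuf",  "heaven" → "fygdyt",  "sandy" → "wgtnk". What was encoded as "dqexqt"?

t(19)→h(7) and h(7)→f(5) fit y≡11x+6 (mod 26); the inverse of 11 mod 26 is 19. Each letter's alphabet position (a=0..z=25) is mapped through 11·x+6 mod 26 — an affine cipher.
Reversing it on dqexqt: d(3)→19·(3−6)≡21=v; q(16)→19·(16−6)≡8=i; e(4)→19·(4−6)≡14=o; x(23)→19·(23−6)≡11=l; q(16)→19·(16−6)≡8=i; t(19)→19·(19−6)≡13=n (all mod 26).

violin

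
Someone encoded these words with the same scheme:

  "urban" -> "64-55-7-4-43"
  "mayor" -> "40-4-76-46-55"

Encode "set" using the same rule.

With a=1..z=26, the number is 3·pos + 1.
Applying it to set: s=19→58, e=5→16, t=20→61.

58-16-61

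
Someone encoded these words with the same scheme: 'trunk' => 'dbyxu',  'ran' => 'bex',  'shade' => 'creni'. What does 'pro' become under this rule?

The shift depends on letter class: consonant t→d is +10, but vowel u→y is +4. Vowels shift forward by 4 and consonants shift forward by 10.
Applying it to pro: p(cons)+10=z, r(cons)+10=b, o(vowel)+4=s.

zbs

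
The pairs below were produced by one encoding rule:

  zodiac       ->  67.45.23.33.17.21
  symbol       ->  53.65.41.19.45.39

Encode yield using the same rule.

z(#26)→67 and o(#15)→45: differences scale by 2, so n = 2·pos + 15. The formula is n = 2×(alphabet index, a=1) + 15.
Applying it to yield: y=25→65, i=9→33, e=5→25, l=12→39, d=4→23.

65.33.25.39.23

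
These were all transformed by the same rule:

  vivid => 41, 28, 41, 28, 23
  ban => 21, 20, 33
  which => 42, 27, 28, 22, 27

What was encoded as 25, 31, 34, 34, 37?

Each letter is replaced by its alphabet position (a=1..z=26) + 19.
Reversing it on 25, 31, 34, 34, 37: 25→(25−19)÷1=6=f, 31→(31−19)÷1=12=l, 34→(34−19)÷1=15=o, 34→(34−19)÷1=15=o, 37→(37−19)÷1=18=r.

floor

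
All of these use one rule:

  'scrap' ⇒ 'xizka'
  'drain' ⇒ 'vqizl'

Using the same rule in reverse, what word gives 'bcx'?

The output letters match the input read backwards, each shifted +8: scrap reversed is parcs. The word is reversed, then every letter is shifted forward by 8.
Reversing it on bcx: shift back: b−8=t, c−8=u, x−8=p → tup; then reverse → put.

put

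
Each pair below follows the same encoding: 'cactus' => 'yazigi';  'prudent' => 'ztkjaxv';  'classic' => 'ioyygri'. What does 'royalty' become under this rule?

ezrgeux

The output letters match the input read backwards, each shifted +6: cactus reversed is sutcac. The word is reversed, then every letter is shifted forward by 6.
On royalty: reverse → ytlayor; then shift: y+6=e, t+6=z, l+6=r, a+6=g, y+6=e, o+6=u, r+6=x.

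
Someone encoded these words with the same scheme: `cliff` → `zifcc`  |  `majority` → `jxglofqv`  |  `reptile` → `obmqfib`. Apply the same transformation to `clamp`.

Compare letters: c→z is +23, l→i is +23, i→f is +23 — a constant shift. This is a Caesar cipher with shift 23.
On clamp: c+23=z, l+23=i, a+23=x, m+23=j, p+23=m.

zixjm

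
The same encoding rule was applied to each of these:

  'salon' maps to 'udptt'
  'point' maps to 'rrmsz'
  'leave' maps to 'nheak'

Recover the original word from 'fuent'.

In salon: s→u is +2, a→d is +3, l→p is +4, o→t is +5 — the shift increases by 1 each position. Each letter shifts forward by (position + 2), i.e. 2, 3, 4, … — the shift grows by one for each successive letter.
Undoing it on fuent: f−2=d, u−3=r, e−4=a, n−5=i, t−6=n.

drain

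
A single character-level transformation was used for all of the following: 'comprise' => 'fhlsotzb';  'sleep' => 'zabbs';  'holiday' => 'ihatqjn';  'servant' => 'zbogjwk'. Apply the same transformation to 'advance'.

jqgjwfb

c(2)→f(5) and o(14)→h(7) fit y≡11x+9 (mod 26); the inverse of 11 mod 26 is 19. This is an affine cipher: with a=0,…,z=25, each position x becomes (11x+9) mod 26.
On advance: a(0)→11·0+9≡9=j; d(3)→11·3+9≡16=q; v(21)→11·21+9≡6=g; a(0)→11·0+9≡9=j; n(13)→11·13+9≡22=w; c(2)→11·2+9≡5=f; e(4)→11·4+9≡1=b (all mod 26).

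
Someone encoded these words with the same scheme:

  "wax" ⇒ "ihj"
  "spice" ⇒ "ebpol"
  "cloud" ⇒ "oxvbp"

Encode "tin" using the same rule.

fpz

Two shifts are in play — +7 for a/e/i/o/u, +12 for every other letter.
On tin: t(cons)+12=f, i(vowel)+7=p, n(cons)+12=z.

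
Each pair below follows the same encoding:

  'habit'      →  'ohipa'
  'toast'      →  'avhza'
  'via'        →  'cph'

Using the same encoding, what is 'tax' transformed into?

ahe

This is a Caesar cipher with shift 7.
On tax: t+7=a, a+7=h, x+7=e.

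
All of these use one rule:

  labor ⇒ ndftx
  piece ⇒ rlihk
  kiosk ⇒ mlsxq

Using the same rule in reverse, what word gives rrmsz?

point

In labor: l→n is +2, a→d is +3, b→f is +4, o→t is +5 — the shift increases by 1 each position. The shift increases by 1 at each position, starting from +2: 2, 3, 4, ….
Decoding rrmsz: r−2=p, r−3=o, m−4=i, s−5=n, z−6=t.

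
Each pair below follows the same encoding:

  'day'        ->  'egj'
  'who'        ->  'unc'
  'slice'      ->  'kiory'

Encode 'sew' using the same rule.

The output letters match the input read backwards, each shifted +6: day reversed is yad. The word is reversed, then every letter is shifted forward by 6.
Applying it to sew: reverse → wes; then shift: w+6=c, e+6=k, s+6=y.

cky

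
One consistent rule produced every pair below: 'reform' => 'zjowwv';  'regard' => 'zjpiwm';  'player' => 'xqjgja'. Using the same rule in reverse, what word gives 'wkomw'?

Shifts by position in reform: pos 0: r→z (+8), pos 1: e→j (+5), pos 2: f→o (+9), pos 3: o→w (+8), pos 4: r→w (+5), pos 5: m→v (+9) — repeating every 3. It's a Vigenère-style cipher with numeric key [8,5,9]: position i shifts by key[i mod 3].
Reversing it on wkomw: w−8=o, k−5=f, o−9=f, m−8=e, w−5=r.

offer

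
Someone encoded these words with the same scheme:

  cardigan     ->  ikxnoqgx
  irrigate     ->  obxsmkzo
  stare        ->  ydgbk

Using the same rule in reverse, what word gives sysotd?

moment

Shifts by position in cardigan: pos 0: c→i (+6), pos 1: a→k (+10), pos 2: r→x (+6), pos 3: d→n (+10) — repeating every 2. A repeating key of period 2 is used — shifts +6, +10 over and over.
Reversing it on sysotd: s−6=m, y−10=o, s−6=m, o−10=e, t−6=n, d−10=t.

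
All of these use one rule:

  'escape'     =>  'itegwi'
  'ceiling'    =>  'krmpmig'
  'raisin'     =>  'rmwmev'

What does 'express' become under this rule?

The output letters match the input read backwards, each shifted +4: escape reversed is epacse. The word is reversed, then every letter is shifted forward by 4.
Applying it to express: reverse → sserpxe; then shift: s+4=w, s+4=w, e+4=i, r+4=v, p+4=t, x+4=b, e+4=i.

wwivtbi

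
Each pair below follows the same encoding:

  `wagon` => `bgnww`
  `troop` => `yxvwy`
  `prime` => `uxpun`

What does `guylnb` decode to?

In wagon: w→b is +5, a→g is +6, g→n is +7, o→w is +8 — the shift increases by 1 each position. Each letter shifts forward by (position + 5), i.e. 5, 6, 7, … — the shift grows by one for each successive letter.
Decoding guylnb: g−5=b, u−6=o, y−7=r, l−8=d, n−9=e, b−10=r.

border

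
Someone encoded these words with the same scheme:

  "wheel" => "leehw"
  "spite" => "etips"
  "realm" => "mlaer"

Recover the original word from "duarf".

fraud

The output letters match the input read backwards: wheel reversed is leehw. The word is simply reversed.
Decoding duarf: then reverse → fraud.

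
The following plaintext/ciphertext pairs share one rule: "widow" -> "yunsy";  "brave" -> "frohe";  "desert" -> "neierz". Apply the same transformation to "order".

w(22)→y(24) and i(8)→u(20) fit y≡17x+14 (mod 26); the inverse of 17 mod 26 is 23. Treating letters as 0–25, the rule is x ↦ 17x + 14 (mod 26).
On order: o(14)→17·14+14≡18=s; r(17)→17·17+14≡17=r; d(3)→17·3+14≡13=n; e(4)→17·4+14≡4=e; r(17)→17·17+14≡17=r (all mod 26).

srner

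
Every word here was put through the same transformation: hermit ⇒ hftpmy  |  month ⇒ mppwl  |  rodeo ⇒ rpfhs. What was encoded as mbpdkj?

manage

Letter i (0-indexed) is shifted by i+0, so successive shifts are 0, 1, 2, ….
Reversing it on mbpdkj: m−0=m, b−1=a, p−2=n, d−3=a, k−4=g, j−5=e.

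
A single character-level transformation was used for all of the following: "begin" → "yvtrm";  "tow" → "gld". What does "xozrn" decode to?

Each pair mirrors across the alphabet (b↔y, e↔v, g↔t): positions sum to 25. This is the alphabet-reversal cipher (Atbash): a becomes z, b becomes y, etc.
Decoding xozrn: x↔c, o↔l, z↔a, r↔i, n↔m.

claim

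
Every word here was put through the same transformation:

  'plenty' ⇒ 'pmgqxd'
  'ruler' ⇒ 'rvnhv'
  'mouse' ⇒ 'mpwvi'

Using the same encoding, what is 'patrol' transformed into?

In plenty: p→p is +0, l→m is +1, e→g is +2, n→q is +3 — the shift increases by 1 each position. The shift increases by 1 at each position, starting from +0: 0, 1, 2, ….
Applying it to patrol: p+0=p, a+1=b, t+2=v, r+3=u, o+4=s, l+5=q.

pbvusq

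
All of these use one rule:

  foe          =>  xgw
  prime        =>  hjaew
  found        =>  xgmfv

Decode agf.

ion

Compare letters: f→x is +18, o→g is +18, e→w is +18 — a constant shift. It's a constant shift of +18 (ROT18).
Decoding agf: a−18=i, g−18=o, f−18=n.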